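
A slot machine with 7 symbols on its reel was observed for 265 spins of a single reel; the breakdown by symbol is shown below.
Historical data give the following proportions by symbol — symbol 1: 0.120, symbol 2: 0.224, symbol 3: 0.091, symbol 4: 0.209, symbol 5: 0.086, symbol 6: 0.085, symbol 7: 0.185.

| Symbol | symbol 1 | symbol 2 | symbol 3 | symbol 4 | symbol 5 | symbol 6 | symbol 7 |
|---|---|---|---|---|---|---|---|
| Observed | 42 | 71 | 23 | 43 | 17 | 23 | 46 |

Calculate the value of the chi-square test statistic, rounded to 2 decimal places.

Expected counts E_i = n·p_i: 265×0.120 = 31.8, 265×0.224 = 59.36, 265×0.091 = 24.115, 265×0.209 = 55.385, 265×0.086 = 22.79, 265×0.085 = 22.525, 265×0.185 = 49.025.
cat           O        E   (O−E)²/E
symbol 1     42     31.8      3.272
symbol 2     71    59.36      2.283
symbol 3     23   24.115      0.052
symbol 4     43   55.385      2.769
symbol 5     17    22.79      1.471
symbol 6     23   22.525      0.010
symbol 7     46   49.025      0.187
Sum = 10.04

10.04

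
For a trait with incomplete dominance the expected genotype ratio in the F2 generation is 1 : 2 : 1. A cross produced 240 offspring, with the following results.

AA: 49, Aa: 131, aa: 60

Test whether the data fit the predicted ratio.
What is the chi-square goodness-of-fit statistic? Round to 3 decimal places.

3.025

Ratio total = 4. Expected counts: 240×1/4 = 60, 240×2/4 = 120, 240×1/4 = 60.
AA: (49 − 60)²/60 = 121/60 = 2.0167
Aa: (131 − 120)²/120 = 121/120 = 1.0083
aa: (60 − 60)²/60 = 0/60 = 0.0000
Sum = 3.025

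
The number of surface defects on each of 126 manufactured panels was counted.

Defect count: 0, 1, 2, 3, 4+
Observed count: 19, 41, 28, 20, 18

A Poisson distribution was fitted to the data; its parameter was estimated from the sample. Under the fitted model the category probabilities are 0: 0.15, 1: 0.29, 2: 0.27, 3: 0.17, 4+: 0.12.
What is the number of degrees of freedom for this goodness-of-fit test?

There are k = 5 categories and 1 parameter estimated from the data, so df = 5 − 1 − 1 = 3.

3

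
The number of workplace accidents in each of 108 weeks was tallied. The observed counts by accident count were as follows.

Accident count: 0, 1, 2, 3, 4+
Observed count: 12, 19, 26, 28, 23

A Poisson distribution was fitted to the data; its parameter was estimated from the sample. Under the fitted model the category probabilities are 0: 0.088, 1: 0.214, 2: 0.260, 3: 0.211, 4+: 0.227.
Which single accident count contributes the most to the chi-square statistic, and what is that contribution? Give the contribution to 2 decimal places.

3, 1.19

Expected counts E_i = n·p_i: 108×0.088 = 9.504, 108×0.214 = 23.112, 108×0.260 = 28.08, 108×0.211 = 22.788, 108×0.227 = 24.516.
χ² = (12−9.504)²/9.504 + (19−23.112)²/23.112 + (26−28.08)²/28.08 + (28−22.788)²/22.788 + (23−24.516)²/24.516
   = 0.656 + 0.732 + 0.154 + 1.192 + 0.094
The largest term is for 3: 1.19.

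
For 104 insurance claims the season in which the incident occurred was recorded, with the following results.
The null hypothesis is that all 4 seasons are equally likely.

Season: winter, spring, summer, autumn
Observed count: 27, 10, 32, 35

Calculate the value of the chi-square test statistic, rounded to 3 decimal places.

Expected count for each of the 4 categories: 104/4 = 26.
cat         O        E   (O−E)²/E
winter     27       26     0.0385
spring     10       26     9.8462
summer     32       26     1.3846
autumn     35       26     3.1154
Sum = 14.385

14.385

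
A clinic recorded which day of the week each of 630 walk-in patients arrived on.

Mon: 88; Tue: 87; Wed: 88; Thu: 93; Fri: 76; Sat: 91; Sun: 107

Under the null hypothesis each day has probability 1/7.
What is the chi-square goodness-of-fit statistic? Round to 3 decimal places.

5.689

Expected count for each of the 7 categories: 630/7 = 90.
cat         O        E   (O−E)²/E
Mon        88       90     0.0444
Tue        87       90     0.1000
Wed        88       90     0.0444
Thu        93       90     0.1000
Fri        76       90     2.1778
Sat        91       90     0.0111
Sun       107       90     3.2111
Sum = 5.689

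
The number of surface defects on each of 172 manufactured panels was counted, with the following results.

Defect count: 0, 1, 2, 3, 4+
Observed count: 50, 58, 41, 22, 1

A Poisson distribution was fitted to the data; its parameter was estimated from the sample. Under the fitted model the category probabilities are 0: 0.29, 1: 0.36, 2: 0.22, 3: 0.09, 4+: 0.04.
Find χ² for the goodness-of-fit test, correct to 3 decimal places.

8.284

Expected counts E_i = n·p_i: 172×0.29 = 49.88, 172×0.36 = 61.92, 172×0.22 = 37.84, 172×0.09 = 15.48, 172×0.04 = 6.88.
χ² = (50−49.88)²/49.88 + (58−61.92)²/61.92 + (41−37.84)²/37.84 + (22−15.48)²/15.48 + (1−6.88)²/6.88
   = 0.0003 + 0.2482 + 0.2639 + 2.7461 + 5.0253
Sum = 8.284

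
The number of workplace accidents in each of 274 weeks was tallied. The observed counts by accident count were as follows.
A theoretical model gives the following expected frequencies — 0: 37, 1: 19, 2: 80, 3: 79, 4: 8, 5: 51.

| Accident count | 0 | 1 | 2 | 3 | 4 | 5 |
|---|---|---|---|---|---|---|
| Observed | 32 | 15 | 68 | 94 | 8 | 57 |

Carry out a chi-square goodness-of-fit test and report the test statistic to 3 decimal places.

cat         O        E   (O−E)²/E
0          32       37     0.6757
1          15       19     0.8421
2          68       80     1.8000
3          94       79     2.8481
4           8        8     0.0000
5          57       51     0.7059
Sum = 6.872

6.872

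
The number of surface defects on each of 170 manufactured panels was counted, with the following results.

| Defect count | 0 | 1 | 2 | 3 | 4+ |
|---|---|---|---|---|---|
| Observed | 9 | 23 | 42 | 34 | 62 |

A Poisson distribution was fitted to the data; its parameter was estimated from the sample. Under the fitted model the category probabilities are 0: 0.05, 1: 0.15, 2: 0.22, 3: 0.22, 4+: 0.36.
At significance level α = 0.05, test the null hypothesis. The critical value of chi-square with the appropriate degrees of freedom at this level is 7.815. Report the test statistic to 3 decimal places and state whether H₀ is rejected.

Expected counts E_i = n·p_i: 170×0.05 = 8.5, 170×0.15 = 25.5, 170×0.22 = 37.4, 170×0.22 = 37.4, 170×0.36 = 61.2.
χ² = (9−8.5)²/8.5 + (23−25.5)²/25.5 + (42−37.4)²/37.4 + (34−37.4)²/37.4 + (62−61.2)²/61.2
   = 0.0294 + 0.2451 + 0.5658 + 0.3091 + 0.0105
Sum = 1.160
df = 3. Since 1.160 < 7.815, we do not reject H₀.

1.160; do not reject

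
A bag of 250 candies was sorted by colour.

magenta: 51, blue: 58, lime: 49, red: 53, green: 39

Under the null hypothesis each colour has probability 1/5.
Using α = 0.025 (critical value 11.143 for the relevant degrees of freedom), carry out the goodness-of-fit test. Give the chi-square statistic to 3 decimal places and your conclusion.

3.920; do not reject

Under H₀ each category has probability 1/5, so each expected count is 250/5 = 50.
magenta: (51 − 50)²/50 = 1/50 = 0.0200
blue: (58 − 50)²/50 = 64/50 = 1.2800
lime: (49 − 50)²/50 = 1/50 = 0.0200
red: (53 − 50)²/50 = 9/50 = 0.1800
green: (39 − 50)²/50 = 121/50 = 2.4200
Sum = 3.920
df = 4. Since 3.920 < 11.143, we do not reject H₀.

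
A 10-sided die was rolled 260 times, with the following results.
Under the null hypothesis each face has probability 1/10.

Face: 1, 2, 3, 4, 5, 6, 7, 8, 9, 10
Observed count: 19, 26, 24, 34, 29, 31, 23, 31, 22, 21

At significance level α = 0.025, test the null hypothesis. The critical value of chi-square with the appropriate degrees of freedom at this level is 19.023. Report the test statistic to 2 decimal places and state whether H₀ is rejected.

8.69; do not reject

Expected count for each of the 10 categories: 260/10 = 26.
1: (19 − 26)²/26 = 49/26 = 1.885
2: (26 − 26)²/26 = 0/26 = 0.000
3: (24 − 26)²/26 = 4/26 = 0.154
4: (34 − 26)²/26 = 64/26 = 2.462
5: (29 − 26)²/26 = 9/26 = 0.346
6: (31 − 26)²/26 = 25/26 = 0.962
7: (23 − 26)²/26 = 9/26 = 0.346
8: (31 − 26)²/26 = 25/26 = 0.962
9: (22 − 26)²/26 = 16/26 = 0.615
10: (21 − 26)²/26 = 25/26 = 0.962
Sum = 8.69
df = 9. Since 8.69 < 19.023, we do not reject H₀.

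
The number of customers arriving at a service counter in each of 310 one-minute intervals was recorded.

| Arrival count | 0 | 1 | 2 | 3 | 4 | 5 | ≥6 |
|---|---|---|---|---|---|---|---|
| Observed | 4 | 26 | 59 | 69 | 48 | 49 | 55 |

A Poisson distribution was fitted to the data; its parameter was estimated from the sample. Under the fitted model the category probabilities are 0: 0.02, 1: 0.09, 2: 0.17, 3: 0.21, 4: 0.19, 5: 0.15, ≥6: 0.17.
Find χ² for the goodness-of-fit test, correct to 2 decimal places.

4.15

Expected counts E_i = n·p_i: 310×0.02 = 6.2, 310×0.09 = 27.9, 310×0.17 = 52.7, 310×0.21 = 65.1, 310×0.19 = 58.9, 310×0.15 = 46.5, 310×0.17 = 52.7.
0: (4 − 6.2)²/6.2 = 4.84/6.2 = 0.781
1: (26 − 27.9)²/27.9 = 3.61/27.9 = 0.129
2: (59 − 52.7)²/52.7 = 39.69/52.7 = 0.753
3: (69 − 65.1)²/65.1 = 15.21/65.1 = 0.234
4: (48 − 58.9)²/58.9 = 118.81/58.9 = 2.017
5: (49 − 46.5)²/46.5 = 6.25/46.5 = 0.134
≥6: (55 − 52.7)²/52.7 = 5.29/52.7 = 0.100
Sum = 4.15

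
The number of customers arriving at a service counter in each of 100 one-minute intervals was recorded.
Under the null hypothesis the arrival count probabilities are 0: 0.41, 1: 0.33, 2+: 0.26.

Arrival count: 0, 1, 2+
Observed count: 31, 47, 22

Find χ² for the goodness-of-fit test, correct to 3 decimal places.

8.994

Expected counts E_i = n·p_i: 100×0.41 = 41, 100×0.33 = 33, 100×0.26 = 26.
0: (31 − 41)²/41 = 100/41 = 2.4390
1: (47 − 33)²/33 = 196/33 = 5.9394
2+: (22 − 26)²/26 = 16/26 = 0.6154
Sum = 8.994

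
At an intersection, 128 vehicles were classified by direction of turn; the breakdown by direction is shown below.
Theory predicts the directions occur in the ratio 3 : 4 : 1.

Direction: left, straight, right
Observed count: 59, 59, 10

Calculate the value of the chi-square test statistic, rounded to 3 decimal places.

5.161

Ratio total = 8. Expected counts: 128×3/8 = 48, 128×4/8 = 64, 128×1/8 = 16.
χ² = (59−48)²/48 + (59−64)²/64 + (10−16)²/16
   = 2.5208 + 0.3906 + 2.2500
Sum = 5.161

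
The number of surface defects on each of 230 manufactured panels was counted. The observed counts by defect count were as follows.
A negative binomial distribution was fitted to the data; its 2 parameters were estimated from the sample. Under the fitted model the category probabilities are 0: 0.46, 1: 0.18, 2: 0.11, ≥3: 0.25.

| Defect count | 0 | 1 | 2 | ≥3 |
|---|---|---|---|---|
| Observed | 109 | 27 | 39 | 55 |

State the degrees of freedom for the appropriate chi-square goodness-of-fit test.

There are k = 4 categories and 2 parameters estimated from the data, so df = 4 − 1 − 2 = 1.

1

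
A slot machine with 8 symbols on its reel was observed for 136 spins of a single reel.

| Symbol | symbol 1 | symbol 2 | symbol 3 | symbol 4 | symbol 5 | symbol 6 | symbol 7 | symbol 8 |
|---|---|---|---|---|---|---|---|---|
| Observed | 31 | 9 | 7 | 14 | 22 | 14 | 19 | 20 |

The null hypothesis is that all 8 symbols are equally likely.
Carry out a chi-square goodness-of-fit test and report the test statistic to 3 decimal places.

Expected count for each of the 8 categories: 136/8 = 17.
χ² = (31−17)²/17 + (9−17)²/17 + (7−17)²/17 + (14−17)²/17 + (22−17)²/17 + (14−17)²/17 + (19−17)²/17 + (20−17)²/17
   = 11.5294 + 3.7647 + 5.8824 + 0.5294 + 1.4706 + 0.5294 + 0.2353 + 0.5294
Sum = 24.471

24.471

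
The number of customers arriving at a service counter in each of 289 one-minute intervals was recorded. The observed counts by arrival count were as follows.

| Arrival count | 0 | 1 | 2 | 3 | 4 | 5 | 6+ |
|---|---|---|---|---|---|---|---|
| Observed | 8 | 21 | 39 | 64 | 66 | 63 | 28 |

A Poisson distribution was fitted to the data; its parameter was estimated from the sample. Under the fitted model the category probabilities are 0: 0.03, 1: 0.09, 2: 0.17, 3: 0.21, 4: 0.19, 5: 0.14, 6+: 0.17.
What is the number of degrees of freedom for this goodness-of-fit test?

There are k = 7 categories and 1 parameter estimated from the data, so df = 7 − 1 − 1 = 5.

5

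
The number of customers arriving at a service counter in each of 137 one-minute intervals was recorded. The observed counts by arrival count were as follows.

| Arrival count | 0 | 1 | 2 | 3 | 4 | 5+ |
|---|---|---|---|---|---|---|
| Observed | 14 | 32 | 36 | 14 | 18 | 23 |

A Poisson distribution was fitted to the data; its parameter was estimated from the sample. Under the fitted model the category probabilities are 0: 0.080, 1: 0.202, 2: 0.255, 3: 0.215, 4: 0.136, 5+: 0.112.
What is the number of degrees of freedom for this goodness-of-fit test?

There are k = 6 categories and 1 parameter estimated from the data, so df = 6 − 1 − 1 = 4.

4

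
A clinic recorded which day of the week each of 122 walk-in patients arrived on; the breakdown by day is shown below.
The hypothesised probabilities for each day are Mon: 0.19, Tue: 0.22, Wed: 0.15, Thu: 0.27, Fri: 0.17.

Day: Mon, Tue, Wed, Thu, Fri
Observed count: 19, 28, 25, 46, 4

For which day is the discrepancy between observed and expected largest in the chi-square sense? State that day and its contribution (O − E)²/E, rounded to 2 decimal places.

Expected counts E_i = n·p_i: 122×0.19 = 23.18, 122×0.22 = 26.84, 122×0.15 = 18.3, 122×0.27 = 32.94, 122×0.17 = 20.74.
Mon: (19 − 23.18)²/23.18 = 17.4724/23.18 = 0.754
Tue: (28 − 26.84)²/26.84 = 1.3456/26.84 = 0.050
Wed: (25 − 18.3)²/18.3 = 44.89/18.3 = 2.453
Thu: (46 − 32.94)²/32.94 = 170.5636/32.94 = 5.178
Fri: (4 − 20.74)²/20.74 = 280.2276/20.74 = 13.511
The largest term is for Fri: 13.51.

Fri, 13.51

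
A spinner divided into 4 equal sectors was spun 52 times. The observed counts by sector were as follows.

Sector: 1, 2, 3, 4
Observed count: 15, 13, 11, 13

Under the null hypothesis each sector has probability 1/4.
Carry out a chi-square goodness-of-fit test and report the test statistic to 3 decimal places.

Under H₀ each category has probability 1/4, so each expected count is 52/4 = 13.
cat         O        E   (O−E)²/E
1          15       13     0.3077
2          13       13     0.0000
3          11       13     0.3077
4          13       13     0.0000
Sum = 0.615

0.615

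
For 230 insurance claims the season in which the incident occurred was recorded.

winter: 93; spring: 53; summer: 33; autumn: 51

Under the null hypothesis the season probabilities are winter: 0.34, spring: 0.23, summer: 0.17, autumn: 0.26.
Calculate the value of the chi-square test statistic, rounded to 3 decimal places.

Expected counts E_i = n·p_i: 230×0.34 = 78.2, 230×0.23 = 52.9, 230×0.17 = 39.1, 230×0.26 = 59.8.
cat         O        E   (O−E)²/E
winter     93     78.2     2.8010
spring     53     52.9     0.0002
summer     33     39.1     0.9517
autumn     51     59.8     1.2950
Sum = 5.048

5.048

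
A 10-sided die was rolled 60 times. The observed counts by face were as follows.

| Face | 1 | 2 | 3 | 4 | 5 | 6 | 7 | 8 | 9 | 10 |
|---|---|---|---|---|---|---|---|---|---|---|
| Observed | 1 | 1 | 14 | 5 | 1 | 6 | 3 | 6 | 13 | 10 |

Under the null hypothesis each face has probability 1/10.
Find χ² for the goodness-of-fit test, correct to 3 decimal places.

35.667

Under H₀ each category has probability 1/10, so each expected count is 60/10 = 6.
1: (1 − 6)²/6 = 25/6 = 4.1667
2: (1 − 6)²/6 = 25/6 = 4.1667
3: (14 − 6)²/6 = 64/6 = 10.6667
4: (5 − 6)²/6 = 1/6 = 0.1667
5: (1 − 6)²/6 = 25/6 = 4.1667
6: (6 − 6)²/6 = 0/6 = 0.0000
7: (3 − 6)²/6 = 9/6 = 1.5000
8: (6 − 6)²/6 = 0/6 = 0.0000
9: (13 − 6)²/6 = 49/6 = 8.1667
10: (10 − 6)²/6 = 16/6 = 2.6667
Sum = 35.667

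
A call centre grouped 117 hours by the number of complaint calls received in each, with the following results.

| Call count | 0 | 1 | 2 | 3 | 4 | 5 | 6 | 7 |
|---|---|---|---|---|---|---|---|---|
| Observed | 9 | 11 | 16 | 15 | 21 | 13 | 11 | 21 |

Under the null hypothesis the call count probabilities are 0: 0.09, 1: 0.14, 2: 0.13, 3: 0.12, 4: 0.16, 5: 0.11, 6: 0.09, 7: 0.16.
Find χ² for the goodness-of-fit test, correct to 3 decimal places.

Expected counts E_i = n·p_i: 117×0.09 = 10.53, 117×0.14 = 16.38, 117×0.13 = 15.21, 117×0.12 = 14.04, 117×0.16 = 18.72, 117×0.11 = 12.87, 117×0.09 = 10.53, 117×0.16 = 18.72.
cat         O        E   (O−E)²/E
0           9    10.53     0.2223
1          11    16.38     1.7671
2          16    15.21     0.0410
3          15    14.04     0.0656
4          21    18.72     0.2777
5          13    12.87     0.0013
6          11    10.53     0.0210
7          21    18.72     0.2777
Sum = 2.674

2.674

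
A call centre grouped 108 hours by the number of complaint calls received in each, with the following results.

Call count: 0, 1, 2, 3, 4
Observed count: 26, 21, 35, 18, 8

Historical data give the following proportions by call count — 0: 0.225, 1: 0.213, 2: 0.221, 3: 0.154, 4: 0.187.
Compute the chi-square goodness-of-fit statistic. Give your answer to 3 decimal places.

Expected counts E_i = n·p_i: 108×0.225 = 24.3, 108×0.213 = 23.004, 108×0.221 = 23.868, 108×0.154 = 16.632, 108×0.187 = 20.196.
χ² = (26−24.3)²/24.3 + (21−23.004)²/23.004 + (35−23.868)²/23.868 + (18−16.632)²/16.632 + (8−20.196)²/20.196
   = 0.1189 + 0.1746 + 5.1919 + 0.1125 + 7.3649
Sum = 12.963

12.963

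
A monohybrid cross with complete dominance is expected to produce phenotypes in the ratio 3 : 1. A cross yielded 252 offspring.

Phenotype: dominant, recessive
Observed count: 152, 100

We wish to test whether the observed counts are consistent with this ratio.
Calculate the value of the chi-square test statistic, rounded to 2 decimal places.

Ratio total = 4. Expected counts: 252×3/4 = 189, 252×1/4 = 63.
dominant: (152 − 189)²/189 = 1369/189 = 7.243
recessive: (100 − 63)²/63 = 1369/63 = 21.730
Sum = 28.97

28.97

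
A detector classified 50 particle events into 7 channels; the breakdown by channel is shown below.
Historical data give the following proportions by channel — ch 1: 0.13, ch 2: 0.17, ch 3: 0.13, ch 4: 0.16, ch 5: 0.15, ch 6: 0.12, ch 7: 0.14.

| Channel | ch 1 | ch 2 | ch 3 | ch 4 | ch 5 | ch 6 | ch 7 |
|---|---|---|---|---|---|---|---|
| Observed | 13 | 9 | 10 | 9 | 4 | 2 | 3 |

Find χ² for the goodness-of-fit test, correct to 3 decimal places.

Expected counts E_i = n·p_i: 50×0.13 = 6.5, 50×0.17 = 8.5, 50×0.13 = 6.5, 50×0.16 = 8, 50×0.15 = 7.5, 50×0.12 = 6, 50×0.14 = 7.
ch 1: (13 − 6.5)²/6.5 = 42.25/6.5 = 6.5000
ch 2: (9 − 8.5)²/8.5 = 0.25/8.5 = 0.0294
ch 3: (10 − 6.5)²/6.5 = 12.25/6.5 = 1.8846
ch 4: (9 − 8)²/8 = 1/8 = 0.1250
ch 5: (4 − 7.5)²/7.5 = 12.25/7.5 = 1.6333
ch 6: (2 − 6)²/6 = 16/6 = 2.6667
ch 7: (3 − 7)²/7 = 16/7 = 2.2857
Sum = 15.125

15.125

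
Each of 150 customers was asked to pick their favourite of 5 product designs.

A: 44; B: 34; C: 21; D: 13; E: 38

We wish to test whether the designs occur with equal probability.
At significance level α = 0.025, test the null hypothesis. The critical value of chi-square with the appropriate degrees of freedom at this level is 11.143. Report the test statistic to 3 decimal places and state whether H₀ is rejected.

21.533; reject

Under H₀ each category has probability 1/5, so each expected count is 150/5 = 30.
χ² = (44−30)²/30 + (34−30)²/30 + (21−30)²/30 + (13−30)²/30 + (38−30)²/30
   = 6.5333 + 0.5333 + 2.7000 + 9.6333 + 2.1333
Sum = 21.533
df = 4. Since 21.533 > 11.143, we reject H₀.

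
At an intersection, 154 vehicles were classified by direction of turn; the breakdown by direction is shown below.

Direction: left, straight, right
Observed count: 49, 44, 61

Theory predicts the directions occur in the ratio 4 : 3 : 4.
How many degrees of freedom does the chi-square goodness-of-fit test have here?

There are k = 3 categories and no parameters were estimated from the data, so df = 3 − 1 = 2.

2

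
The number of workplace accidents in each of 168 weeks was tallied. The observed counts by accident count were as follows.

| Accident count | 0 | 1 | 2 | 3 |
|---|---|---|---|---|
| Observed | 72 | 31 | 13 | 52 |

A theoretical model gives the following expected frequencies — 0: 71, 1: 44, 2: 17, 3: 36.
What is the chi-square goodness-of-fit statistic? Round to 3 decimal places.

0: (72 − 71)²/71 = 1/71 = 0.0141
1: (31 − 44)²/44 = 169/44 = 3.8409
2: (13 − 17)²/17 = 16/17 = 0.9412
3: (52 − 36)²/36 = 256/36 = 7.1111
Sum = 11.907

11.907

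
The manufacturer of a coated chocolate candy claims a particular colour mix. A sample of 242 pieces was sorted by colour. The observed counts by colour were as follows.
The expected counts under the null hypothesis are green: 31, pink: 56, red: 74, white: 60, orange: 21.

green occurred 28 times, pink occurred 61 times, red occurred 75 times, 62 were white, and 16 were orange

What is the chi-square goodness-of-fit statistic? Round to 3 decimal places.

2.007

green: (28 − 31)²/31 = 9/31 = 0.2903
pink: (61 − 56)²/56 = 25/56 = 0.4464
red: (75 − 74)²/74 = 1/74 = 0.0135
white: (62 − 60)²/60 = 4/60 = 0.0667
orange: (16 − 21)²/21 = 25/21 = 1.1905
Sum = 2.007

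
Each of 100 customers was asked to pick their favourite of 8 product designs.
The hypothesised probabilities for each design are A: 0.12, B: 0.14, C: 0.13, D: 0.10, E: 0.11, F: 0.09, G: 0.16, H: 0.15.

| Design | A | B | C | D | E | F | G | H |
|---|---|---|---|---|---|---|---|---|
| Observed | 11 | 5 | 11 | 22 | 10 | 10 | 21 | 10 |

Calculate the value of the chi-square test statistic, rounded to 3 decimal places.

24.008

Expected counts E_i = n·p_i: 100×0.12 = 12, 100×0.14 = 14, 100×0.13 = 13, 100×0.10 = 10, 100×0.11 = 11, 100×0.09 = 9, 100×0.16 = 16, 100×0.15 = 15.
χ² = (11−12)²/12 + (5−14)²/14 + (11−13)²/13 + (22−10)²/10 + (10−11)²/11 + (10−9)²/9 + (21−16)²/16 + (10−15)²/15
   = 0.0833 + 5.7857 + 0.3077 + 14.4000 + 0.0909 + 0.1111 + 1.5625 + 1.6667
Sum = 24.008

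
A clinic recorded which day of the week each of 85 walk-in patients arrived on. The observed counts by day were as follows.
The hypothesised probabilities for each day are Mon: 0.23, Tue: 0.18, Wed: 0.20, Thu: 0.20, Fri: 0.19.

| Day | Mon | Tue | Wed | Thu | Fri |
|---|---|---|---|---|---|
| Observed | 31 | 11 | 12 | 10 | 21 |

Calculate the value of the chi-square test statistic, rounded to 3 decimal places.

13.724

Expected counts E_i = n·p_i: 85×0.23 = 19.55, 85×0.18 = 15.3, 85×0.20 = 17, 85×0.20 = 17, 85×0.19 = 16.15.
cat         O        E   (O−E)²/E
Mon        31    19.55     6.7060
Tue        11     15.3     1.2085
Wed        12       17     1.4706
Thu        10       17     2.8824
Fri        21    16.15     1.4565
Sum = 13.724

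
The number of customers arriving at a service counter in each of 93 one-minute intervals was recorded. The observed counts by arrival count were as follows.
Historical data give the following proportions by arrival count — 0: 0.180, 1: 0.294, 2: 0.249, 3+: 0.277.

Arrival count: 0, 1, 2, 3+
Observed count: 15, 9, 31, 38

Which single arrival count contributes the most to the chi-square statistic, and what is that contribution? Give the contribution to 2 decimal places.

1, 12.30

Expected counts E_i = n·p_i: 93×0.180 = 16.74, 93×0.294 = 27.342, 93×0.249 = 23.157, 93×0.277 = 25.761.
cat         O        E   (O−E)²/E
0          15    16.74      0.181
1           9   27.342     12.304
2          31   23.157      2.656
3+         38   25.761      5.815
The largest term is for 1: 12.30.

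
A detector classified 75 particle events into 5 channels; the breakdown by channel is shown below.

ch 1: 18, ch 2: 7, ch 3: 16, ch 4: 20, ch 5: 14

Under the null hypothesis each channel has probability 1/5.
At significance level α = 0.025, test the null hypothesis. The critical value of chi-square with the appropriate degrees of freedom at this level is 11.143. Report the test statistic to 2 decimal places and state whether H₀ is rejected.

6.67; do not reject

Expected count for each of the 5 categories: 75/5 = 15.
cat         O        E   (O−E)²/E
ch 1       18       15      0.600
ch 2        7       15      4.267
ch 3       16       15      0.067
ch 4       20       15      1.667
ch 5       14       15      0.067
Sum = 6.67
df = 4. Since 6.67 < 11.143, we do not reject H₀.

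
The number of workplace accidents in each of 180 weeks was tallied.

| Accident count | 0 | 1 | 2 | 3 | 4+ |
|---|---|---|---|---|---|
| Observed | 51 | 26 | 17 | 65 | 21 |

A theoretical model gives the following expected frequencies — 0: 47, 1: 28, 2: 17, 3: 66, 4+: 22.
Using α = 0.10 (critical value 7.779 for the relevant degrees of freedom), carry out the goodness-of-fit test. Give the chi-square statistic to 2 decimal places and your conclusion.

0: (51 − 47)²/47 = 16/47 = 0.340
1: (26 − 28)²/28 = 4/28 = 0.143
2: (17 − 17)²/17 = 0/17 = 0.000
3: (65 − 66)²/66 = 1/66 = 0.015
4+: (21 − 22)²/22 = 1/22 = 0.045
Sum = 0.54
df = 4. Since 0.54 < 7.779, we do not reject H₀.

0.54; do not reject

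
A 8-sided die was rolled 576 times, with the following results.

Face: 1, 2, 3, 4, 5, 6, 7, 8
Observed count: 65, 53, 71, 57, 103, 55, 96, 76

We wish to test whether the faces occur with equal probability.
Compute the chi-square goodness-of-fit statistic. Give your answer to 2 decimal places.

Expected count for each of the 8 categories: 576/8 = 72.
χ² = (65−72)²/72 + (53−72)²/72 + (71−72)²/72 + (57−72)²/72 + (103−72)²/72 + (55−72)²/72 + (96−72)²/72 + (76−72)²/72
   = 0.681 + 5.014 + 0.014 + 3.125 + 13.347 + 4.014 + 8.000 + 0.222
Sum = 34.42

34.42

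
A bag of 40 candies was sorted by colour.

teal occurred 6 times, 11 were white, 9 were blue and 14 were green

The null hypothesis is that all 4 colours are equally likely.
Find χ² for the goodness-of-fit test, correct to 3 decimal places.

3.400

Under H₀ each category has probability 1/4, so each expected count is 40/4 = 10.
cat         O        E   (O−E)²/E
teal        6       10     1.6000
white      11       10     0.1000
blue        9       10     0.1000
green      14       10     1.6000
Sum = 3.400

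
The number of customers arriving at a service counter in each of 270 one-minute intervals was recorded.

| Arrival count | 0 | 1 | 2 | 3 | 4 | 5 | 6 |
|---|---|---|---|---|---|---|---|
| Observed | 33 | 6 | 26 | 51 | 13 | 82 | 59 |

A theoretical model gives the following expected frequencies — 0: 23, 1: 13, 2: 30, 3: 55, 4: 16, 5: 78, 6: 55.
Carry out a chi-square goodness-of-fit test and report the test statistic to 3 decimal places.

10.000

χ² = (33−23)²/23 + (6−13)²/13 + (26−30)²/30 + (51−55)²/55 + (13−16)²/16 + (82−78)²/78 + (59−55)²/55
   = 4.3478 + 3.7692 + 0.5333 + 0.2909 + 0.5625 + 0.2051 + 0.2909
Sum = 10.000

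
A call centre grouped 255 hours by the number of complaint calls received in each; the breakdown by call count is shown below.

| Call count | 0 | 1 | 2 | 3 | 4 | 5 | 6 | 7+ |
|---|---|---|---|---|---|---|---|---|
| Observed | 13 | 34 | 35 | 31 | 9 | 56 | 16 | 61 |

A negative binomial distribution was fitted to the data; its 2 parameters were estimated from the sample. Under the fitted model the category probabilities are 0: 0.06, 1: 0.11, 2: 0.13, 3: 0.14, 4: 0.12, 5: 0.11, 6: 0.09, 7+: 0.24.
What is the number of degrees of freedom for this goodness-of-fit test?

There are k = 8 categories and 2 parameters estimated from the data, so df = 8 − 1 − 2 = 5.

5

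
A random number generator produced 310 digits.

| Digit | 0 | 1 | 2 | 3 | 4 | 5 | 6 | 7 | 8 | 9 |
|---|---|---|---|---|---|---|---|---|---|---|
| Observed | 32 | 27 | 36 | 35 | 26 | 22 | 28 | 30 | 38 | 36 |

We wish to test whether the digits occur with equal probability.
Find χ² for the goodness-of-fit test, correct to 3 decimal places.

Expected count for each of the 10 categories: 310/10 = 31.
0: (32 − 31)²/31 = 1/31 = 0.0323
1: (27 − 31)²/31 = 16/31 = 0.5161
2: (36 − 31)²/31 = 25/31 = 0.8065
3: (35 − 31)²/31 = 16/31 = 0.5161
4: (26 − 31)²/31 = 25/31 = 0.8065
5: (22 − 31)²/31 = 81/31 = 2.6129
6: (28 − 31)²/31 = 9/31 = 0.2903
7: (30 − 31)²/31 = 1/31 = 0.0323
8: (38 − 31)²/31 = 49/31 = 1.5806
9: (36 − 31)²/31 = 25/31 = 0.8065
Sum = 8.000

8.000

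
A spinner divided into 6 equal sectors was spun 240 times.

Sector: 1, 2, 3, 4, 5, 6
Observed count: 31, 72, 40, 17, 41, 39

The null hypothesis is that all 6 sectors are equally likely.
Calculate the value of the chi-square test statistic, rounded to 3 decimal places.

40.900

Under H₀ each category has probability 1/6, so each expected count is 240/6 = 40.
cat         O        E   (O−E)²/E
1          31       40     2.0250
2          72       40    25.6000
3          40       40     0.0000
4          17       40    13.2250
5          41       40     0.0250
6          39       40     0.0250
Sum = 40.900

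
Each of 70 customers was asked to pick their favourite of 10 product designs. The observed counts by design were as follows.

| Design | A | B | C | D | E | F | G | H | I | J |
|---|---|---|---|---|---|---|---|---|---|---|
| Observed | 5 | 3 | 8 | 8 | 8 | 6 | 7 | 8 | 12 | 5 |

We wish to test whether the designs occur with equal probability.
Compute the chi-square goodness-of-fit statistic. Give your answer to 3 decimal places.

7.714

Expected count for each of the 10 categories: 70/10 = 7.
cat         O        E   (O−E)²/E
A           5        7     0.5714
B           3        7     2.2857
C           8        7     0.1429
D           8        7     0.1429
E           8        7     0.1429
F           6        7     0.1429
G           7        7     0.0000
H           8        7     0.1429
I          12        7     3.5714
J           5        7     0.5714
Sum = 7.714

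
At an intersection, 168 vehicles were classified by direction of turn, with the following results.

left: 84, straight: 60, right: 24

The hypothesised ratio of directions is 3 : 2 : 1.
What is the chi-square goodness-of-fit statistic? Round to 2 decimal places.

0.86

Ratio total = 6. Expected counts: 168×3/6 = 84, 168×2/6 = 56, 168×1/6 = 28.
χ² = (84−84)²/84 + (60−56)²/56 + (24−28)²/28
   = 0.000 + 0.286 + 0.571
Sum = 0.86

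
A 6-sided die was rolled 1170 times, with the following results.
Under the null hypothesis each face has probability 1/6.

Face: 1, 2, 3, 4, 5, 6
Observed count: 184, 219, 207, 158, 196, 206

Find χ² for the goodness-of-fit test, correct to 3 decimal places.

11.959

Under H₀ each category has probability 1/6, so each expected count is 1170/6 = 195.
cat         O        E   (O−E)²/E
1         184      195     0.6205
2         219      195     2.9538
3         207      195     0.7385
4         158      195     7.0205
5         196      195     0.0051
6         206      195     0.6205
Sum = 11.959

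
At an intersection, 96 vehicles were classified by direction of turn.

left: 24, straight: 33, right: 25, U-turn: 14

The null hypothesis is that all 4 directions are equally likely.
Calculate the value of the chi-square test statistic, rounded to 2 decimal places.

Under H₀ each category has probability 1/4, so each expected count is 96/4 = 24.
left: (24 − 24)²/24 = 0/24 = 0.000
straight: (33 − 24)²/24 = 81/24 = 3.375
right: (25 − 24)²/24 = 1/24 = 0.042
U-turn: (14 − 24)²/24 = 100/24 = 4.167
Sum = 7.58

7.58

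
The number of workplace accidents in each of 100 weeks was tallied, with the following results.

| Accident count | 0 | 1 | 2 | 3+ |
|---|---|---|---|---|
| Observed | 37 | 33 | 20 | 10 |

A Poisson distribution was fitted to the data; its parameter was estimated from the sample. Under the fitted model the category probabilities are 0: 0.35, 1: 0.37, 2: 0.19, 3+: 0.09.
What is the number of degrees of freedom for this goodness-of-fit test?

2

There are k = 4 categories and 1 parameter estimated from the data, so df = 4 − 1 − 1 = 2.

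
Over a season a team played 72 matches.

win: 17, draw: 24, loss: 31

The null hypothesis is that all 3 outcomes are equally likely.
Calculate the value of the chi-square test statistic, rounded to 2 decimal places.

4.08

Under H₀ each category has probability 1/3, so each expected count is 72/3 = 24.
cat         O        E   (O−E)²/E
win        17       24      2.042
draw       24       24      0.000
loss       31       24      2.042
Sum = 4.08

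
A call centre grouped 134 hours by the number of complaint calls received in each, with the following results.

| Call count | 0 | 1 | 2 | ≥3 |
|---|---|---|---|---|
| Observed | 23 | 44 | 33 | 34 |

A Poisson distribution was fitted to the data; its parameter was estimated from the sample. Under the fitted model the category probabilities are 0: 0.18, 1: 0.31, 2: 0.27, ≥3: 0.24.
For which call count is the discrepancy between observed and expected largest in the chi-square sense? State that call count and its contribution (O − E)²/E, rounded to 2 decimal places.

2, 0.28

Expected counts E_i = n·p_i: 134×0.18 = 24.12, 134×0.31 = 41.54, 134×0.27 = 36.18, 134×0.24 = 32.16.
cat         O        E   (O−E)²/E
0          23    24.12      0.052
1          44    41.54      0.146
2          33    36.18      0.280
≥3         34    32.16      0.105
The largest term is for 2: 0.28.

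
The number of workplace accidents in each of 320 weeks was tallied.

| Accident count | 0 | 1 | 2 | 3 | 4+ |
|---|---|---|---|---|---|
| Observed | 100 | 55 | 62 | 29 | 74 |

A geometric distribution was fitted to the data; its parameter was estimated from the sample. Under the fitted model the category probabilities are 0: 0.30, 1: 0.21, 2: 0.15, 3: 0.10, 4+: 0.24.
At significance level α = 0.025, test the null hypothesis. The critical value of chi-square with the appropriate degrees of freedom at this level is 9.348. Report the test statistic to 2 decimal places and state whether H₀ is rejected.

6.85; do not reject

Expected counts E_i = n·p_i: 320×0.30 = 96, 320×0.21 = 67.2, 320×0.15 = 48, 320×0.10 = 32, 320×0.24 = 76.8.
cat         O        E   (O−E)²/E
0         100       96      0.167
1          55     67.2      2.215
2          62       48      4.083
3          29       32      0.281
4+         74     76.8      0.102
Sum = 6.85
df = 3. Since 6.85 < 9.348, we do not reject H₀.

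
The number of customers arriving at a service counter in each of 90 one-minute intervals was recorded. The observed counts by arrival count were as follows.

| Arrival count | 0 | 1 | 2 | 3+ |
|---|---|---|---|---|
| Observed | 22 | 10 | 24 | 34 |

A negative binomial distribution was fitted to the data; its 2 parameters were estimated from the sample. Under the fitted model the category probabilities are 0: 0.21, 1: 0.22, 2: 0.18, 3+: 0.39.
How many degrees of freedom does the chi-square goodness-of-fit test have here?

There are k = 4 categories and 2 parameters estimated from the data, so df = 4 − 1 − 2 = 1.

1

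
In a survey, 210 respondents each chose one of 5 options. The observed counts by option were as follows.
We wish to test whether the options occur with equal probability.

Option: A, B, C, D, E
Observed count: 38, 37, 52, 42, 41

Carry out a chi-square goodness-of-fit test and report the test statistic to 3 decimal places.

Under H₀ each category has probability 1/5, so each expected count is 210/5 = 42.
A: (38 − 42)²/42 = 16/42 = 0.3810
B: (37 − 42)²/42 = 25/42 = 0.5952
C: (52 − 42)²/42 = 100/42 = 2.3810
D: (42 − 42)²/42 = 0/42 = 0.0000
E: (41 − 42)²/42 = 1/42 = 0.0238
Sum = 3.381

3.381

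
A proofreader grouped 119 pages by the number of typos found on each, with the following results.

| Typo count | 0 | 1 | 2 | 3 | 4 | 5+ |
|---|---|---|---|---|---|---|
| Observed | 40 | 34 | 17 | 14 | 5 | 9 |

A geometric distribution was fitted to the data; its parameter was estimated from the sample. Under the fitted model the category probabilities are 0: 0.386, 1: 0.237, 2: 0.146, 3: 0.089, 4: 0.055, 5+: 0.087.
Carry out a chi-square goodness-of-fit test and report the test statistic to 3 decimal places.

Expected counts E_i = n·p_i: 119×0.386 = 45.934, 119×0.237 = 28.203, 119×0.146 = 17.374, 119×0.089 = 10.591, 119×0.055 = 6.545, 119×0.087 = 10.353.
χ² = (40−45.934)²/45.934 + (34−28.203)²/28.203 + (17−17.374)²/17.374 + (14−10.591)²/10.591 + (5−6.545)²/6.545 + (9−10.353)²/10.353
   = 0.7666 + 1.1915 + 0.0081 + 1.0973 + 0.3647 + 0.1768
Sum = 3.605

3.605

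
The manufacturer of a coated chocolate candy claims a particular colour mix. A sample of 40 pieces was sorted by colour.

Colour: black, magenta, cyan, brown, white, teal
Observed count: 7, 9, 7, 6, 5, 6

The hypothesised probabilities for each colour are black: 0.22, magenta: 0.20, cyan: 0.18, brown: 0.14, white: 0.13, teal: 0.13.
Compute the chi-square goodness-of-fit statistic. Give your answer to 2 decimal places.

0.66

Expected counts E_i = n·p_i: 40×0.22 = 8.8, 40×0.20 = 8, 40×0.18 = 7.2, 40×0.14 = 5.6, 40×0.13 = 5.2, 40×0.13 = 5.2.
χ² = (7−8.8)²/8.8 + (9−8)²/8 + (7−7.2)²/7.2 + (6−5.6)²/5.6 + (5−5.2)²/5.2 + (6−5.2)²/5.2
   = 0.368 + 0.125 + 0.006 + 0.029 + 0.008 + 0.123
Sum = 0.66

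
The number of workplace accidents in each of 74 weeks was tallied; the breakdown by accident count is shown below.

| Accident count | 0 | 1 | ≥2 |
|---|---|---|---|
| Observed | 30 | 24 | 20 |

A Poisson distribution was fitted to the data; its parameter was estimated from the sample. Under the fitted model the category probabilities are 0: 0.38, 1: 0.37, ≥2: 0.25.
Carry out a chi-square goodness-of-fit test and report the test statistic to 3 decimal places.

0.665

Expected counts E_i = n·p_i: 74×0.38 = 28.12, 74×0.37 = 27.38, 74×0.25 = 18.5.
0: (30 − 28.12)²/28.12 = 3.5344/28.12 = 0.1257
1: (24 − 27.38)²/27.38 = 11.4244/27.38 = 0.4173
≥2: (20 − 18.5)²/18.5 = 2.25/18.5 = 0.1216
Sum = 0.665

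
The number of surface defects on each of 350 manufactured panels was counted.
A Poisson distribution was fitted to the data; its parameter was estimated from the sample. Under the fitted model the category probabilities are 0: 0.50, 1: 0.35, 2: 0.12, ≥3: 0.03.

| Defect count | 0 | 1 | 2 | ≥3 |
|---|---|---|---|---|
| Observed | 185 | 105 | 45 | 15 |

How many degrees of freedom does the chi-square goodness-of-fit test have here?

There are k = 4 categories and 1 parameter estimated from the data, so df = 4 − 1 − 1 = 2.

2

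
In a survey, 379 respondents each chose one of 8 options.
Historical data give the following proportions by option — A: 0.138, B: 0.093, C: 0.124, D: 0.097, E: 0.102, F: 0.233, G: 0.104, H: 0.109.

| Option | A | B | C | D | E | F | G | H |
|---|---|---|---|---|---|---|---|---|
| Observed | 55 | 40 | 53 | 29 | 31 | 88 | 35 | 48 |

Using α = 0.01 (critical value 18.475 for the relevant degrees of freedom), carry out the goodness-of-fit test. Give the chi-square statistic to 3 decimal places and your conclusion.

6.282; do not reject

Expected counts E_i = n·p_i: 379×0.138 = 52.302, 379×0.093 = 35.247, 379×0.124 = 46.996, 379×0.097 = 36.763, 379×0.102 = 38.658, 379×0.233 = 88.307, 379×0.104 = 39.416, 379×0.109 = 41.311.
cat         O        E   (O−E)²/E
A          55   52.302     0.1392
B          40   35.247     0.6409
C          53   46.996     0.7670
D          29   36.763     1.6393
E          31   38.658     1.5170
F          88   88.307     0.0011
G          35   39.416     0.4947
H          48   41.311     1.0831
Sum = 6.282
df = 7. Since 6.282 < 18.475, we do not reject H₀.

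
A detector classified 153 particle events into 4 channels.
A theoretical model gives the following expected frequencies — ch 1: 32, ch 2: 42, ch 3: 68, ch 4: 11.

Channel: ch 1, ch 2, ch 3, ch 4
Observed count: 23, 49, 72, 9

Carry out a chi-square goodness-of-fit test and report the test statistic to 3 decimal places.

4.297

χ² = (23−32)²/32 + (49−42)²/42 + (72−68)²/68 + (9−11)²/11
   = 2.5313 + 1.1667 + 0.2353 + 0.3636
Sum = 4.297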